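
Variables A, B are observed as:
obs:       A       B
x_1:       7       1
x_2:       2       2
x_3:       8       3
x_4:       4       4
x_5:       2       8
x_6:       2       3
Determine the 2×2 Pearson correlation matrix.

Step 1 — column means:
  mean(A) = (7 + 2 + 8 + 4 + 2 + 2) / 6 = 25/6 = 4.1667
  mean(B) = (1 + 2 + 3 + 4 + 8 + 3) / 6 = 21/6 = 3.5

Step 2 — sample variances and covariances s[i,j] = (1/(n-1)) · Σ_k (x_{k,i} - mean_i) · (x_{k,j} - mean_j), with n-1 = 5:
  s[A,A] = ((2.8333)·(2.8333) + (-2.1667)·(-2.1667) + (3.8333)·(3.8333) + (-0.1667)·(-0.1667) + (-2.1667)·(-2.1667) + (-2.1667)·(-2.1667)) / 5 = 36.8333/5 = 7.3667
  s[A,B] = ((2.8333)·(-2.5) + (-2.1667)·(-1.5) + (3.8333)·(-0.5) + (-0.1667)·(0.5) + (-2.1667)·(4.5) + (-2.1667)·(-0.5)) / 5 = -14.5/5 = -2.9
  s[B,B] = ((-2.5)·(-2.5) + (-1.5)·(-1.5) + (-0.5)·(-0.5) + (0.5)·(0.5) + (4.5)·(4.5) + (-0.5)·(-0.5)) / 5 = 29.5/5 = 5.9
  Sample standard deviations s_i = √(s[i,i]):
  s(A) = √(7.3667) = 2.7142
  s(B) = √(5.9) = 2.429

Step 3 — r_{ij} = s_{ij} / (s_i · s_j):
  r[A,A] = 1 (diagonal).
  r[A,B] = -2.9 / (2.7142 · 2.429) = -2.9 / 6.5927 = -0.4399
  r[B,B] = 1 (diagonal).

R is symmetric with unit diagonal. Assembling:

R = [[1, -0.4399],
 [-0.4399, 1]]


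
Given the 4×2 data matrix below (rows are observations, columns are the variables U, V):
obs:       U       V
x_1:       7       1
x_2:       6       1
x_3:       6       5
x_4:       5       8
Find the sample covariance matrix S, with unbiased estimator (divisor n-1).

Step 1 — column means:
  mean(U) = (7 + 6 + 6 + 5) / 4 = 24/4 = 6
  mean(V) = (1 + 1 + 5 + 8) / 4 = 15/4 = 3.75

Step 2 — sample covariance S[i,j] = (1/(n-1)) · Σ_k (x_{k,i} - mean_i) · (x_{k,j} - mean_j), with n-1 = 3.
  S[U,U] = ((1)·(1) + (0)·(0) + (0)·(0) + (-1)·(-1)) / 3 = 2/3 = 0.6667
  S[U,V] = ((1)·(-2.75) + (0)·(-2.75) + (0)·(1.25) + (-1)·(4.25)) / 3 = -7/3 = -2.3333
  S[V,V] = ((-2.75)·(-2.75) + (-2.75)·(-2.75) + (1.25)·(1.25) + (4.25)·(4.25)) / 3 = 34.75/3 = 11.5833

S is symmetric (S[j,i] = S[i,j]). Assembling:

S = [[0.6667, -2.3333],
 [-2.3333, 11.5833]]


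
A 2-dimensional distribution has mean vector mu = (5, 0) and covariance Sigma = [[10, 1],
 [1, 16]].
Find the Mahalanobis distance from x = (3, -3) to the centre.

Step 1 — centre the observation: (x - mu) = (-2, -3).

Step 2 — invert Sigma. det(Sigma) = 10·16 - (1)² = 159.
  Sigma^{-1} = (1/det) · [[d, -b], [-b, a]] = [[0.1006, -0.0063],
 [-0.0063, 0.0629]].

Step 3 — form the quadratic (x - mu)^T · Sigma^{-1} · (x - mu):
  Sigma^{-1} · (x - mu) = (-0.1824, -0.1761).
  (x - mu)^T · [Sigma^{-1} · (x - mu)] = (-2)·(-0.1824) + (-3)·(-0.1761) = 0.8931.

Step 4 — take square root: d = √(0.8931) ≈ 0.945.

d(x, mu) = √(0.8931) ≈ 0.945


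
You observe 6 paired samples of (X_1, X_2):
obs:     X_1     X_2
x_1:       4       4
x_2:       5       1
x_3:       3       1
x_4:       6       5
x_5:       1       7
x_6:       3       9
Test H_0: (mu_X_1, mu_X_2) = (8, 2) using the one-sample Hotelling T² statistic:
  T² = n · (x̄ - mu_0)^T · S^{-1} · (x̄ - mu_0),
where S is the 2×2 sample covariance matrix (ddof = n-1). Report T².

Step 1 — sample mean vector:
  mean(X_1) = (4 + 5 + 3 + 6 + 1 + 3) / 6 = 22/6 = 3.6667
  mean(X_2) = (4 + 1 + 1 + 5 + 7 + 9) / 6 = 27/6 = 4.5
  x̄ = (3.6667, 4.5),  deviation x̄ - mu_0 = (3.6667, 4.5) - (8, 2) = (-4.3333, 2.5).

Step 2 — sample covariance matrix, S[i,j] = (1/(n-1)) · Σ_k (x_{k,i} - mean_i) · (x_{k,j} - mean_j), divisor n-1 = 5:
  S[X_1,X_1] = ((0.3333)·(0.3333) + (1.3333)·(1.3333) + (-0.6667)·(-0.6667) + (2.3333)·(2.3333) + (-2.6667)·(-2.6667) + (-0.6667)·(-0.6667)) / 5 = 15.3333/5 = 3.0667
  S[X_1,X_2] = ((0.3333)·(-0.5) + (1.3333)·(-3.5) + (-0.6667)·(-3.5) + (2.3333)·(0.5) + (-2.6667)·(2.5) + (-0.6667)·(4.5)) / 5 = -11/5 = -2.2
  S[X_2,X_2] = ((-0.5)·(-0.5) + (-3.5)·(-3.5) + (-3.5)·(-3.5) + (0.5)·(0.5) + (2.5)·(2.5) + (4.5)·(4.5)) / 5 = 51.5/5 = 10.3
  S = [[3.0667, -2.2],
 [-2.2, 10.3]].

Step 3 — invert S. det(S) = 3.0667·10.3 - (-2.2)² = 26.7467.
  S^{-1} = (1/det) · [[d, -b], [-b, a]] = [[0.3851, 0.0823],
 [0.0823, 0.1147]].

Step 4 — quadratic form (x̄ - mu_0)^T · S^{-1} · (x̄ - mu_0):
  S^{-1} · (x̄ - mu_0) = (-1.4631, -0.0698),
  (x̄ - mu_0)^T · [...] = (-4.3333)·(-1.4631) + (2.5)·(-0.0698) = 6.1657.

Step 5 — scale by n: T² = 6 · 6.1657 = 36.994.

T² ≈ 36.994


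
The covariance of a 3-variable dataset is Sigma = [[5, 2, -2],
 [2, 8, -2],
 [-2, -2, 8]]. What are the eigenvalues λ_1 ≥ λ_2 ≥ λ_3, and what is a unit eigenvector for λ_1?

Step 1 — characteristic polynomial p(λ) = det(λI - Sigma) = λ³ - tr·λ² + c_1·λ - det, where tr = trace, c_1 = sum of the principal 2×2 minors, det = det(Sigma):
  tr = 5 + 8 + 8 = 21,
  c_1 = (5·8 - (2)²) + (5·8 - (-2)²) + (8·8 - (-2)²) = 36 + 36 + 60 = 132,
  det = 5·(8·8 - (-2)²) - (2)·((2)·8 - (-2)·(-2)) + (-2)·((2)·(-2) - 8·(-2)) = 5·(60) - (2)·(12) + (-2)·(12) = 252.
  So p(λ) = λ³ - 21λ² + 132λ - 252.
Step 2 — look for an integer root (rational root theorem: any rational root is an integer divisor of 252). Testing λ = 6:
  p(6) = 216 - 756 + 792 - 252 = 0  ✓
  Dividing out (λ - 6): p(λ) = (λ - 6)(λ² - 15λ + 42).
Step 3 — remaining eigenvalues from the quadratic λ² - 15λ + 42 = 0:
  Δ = 15² - 4·42 = 225 - 168 = 57,  λ = (15 ± √57)/2 = (15 ± 7.5498)/2 ≈ 11.2749 or 3.7251.
  Sorted: λ_1 = 11.2749,  λ_2 = 6,  λ_3 = 3.7251  (check: sum = 21 = tr ✓).

Step 4 — unit eigenvector for λ_1 ≈ 11.2749: v spans the null space of (Sigma - λ_1 I), whose rows are
  r_1 = (-6.2749, 2, -2),  r_2 = (2, -3.2749, -2),  r_3 = (-2, -2, -3.2749).
  v is orthogonal to every row, so take v ∝ r_1 × r_2 = ((2)·(-2) - (-2)·(-3.2749), (-2)·(2) - (-6.2749)·(-2), (-6.2749)·(-3.2749) - (2)·(2)) ≈ (-10.5498, -16.5498, 16.5498).
  Rescale (multiply by -1 so the first nonzero entry is positive): u = (10.5498, 16.5498, -16.5498).
  ||u|| = √((10.5498)² + (16.5498)² + (-16.5498)²) = √(659.093) ≈ 25.6728,  v_1 = u/||u|| ≈ (0.4109, 0.6446, -0.6446) (||v_1|| = 1).

λ_1 = 11.2749,  λ_2 = 6,  λ_3 = 3.7251;  v_1 ≈ (0.4109, 0.6446, -0.6446)


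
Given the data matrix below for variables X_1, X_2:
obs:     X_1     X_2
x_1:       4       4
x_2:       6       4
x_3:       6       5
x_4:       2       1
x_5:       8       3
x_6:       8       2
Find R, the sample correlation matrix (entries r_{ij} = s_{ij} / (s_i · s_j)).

Step 1 — column means:
  mean(X_1) = (4 + 6 + 6 + 2 + 8 + 8) / 6 = 34/6 = 5.6667
  mean(X_2) = (4 + 4 + 5 + 1 + 3 + 2) / 6 = 19/6 = 3.1667

Step 2 — sample variances and covariances s[i,j] = (1/(n-1)) · Σ_k (x_{k,i} - mean_i) · (x_{k,j} - mean_j), with n-1 = 5:
  s[X_1,X_1] = ((-1.6667)·(-1.6667) + (0.3333)·(0.3333) + (0.3333)·(0.3333) + (-3.6667)·(-3.6667) + (2.3333)·(2.3333) + (2.3333)·(2.3333)) / 5 = 27.3333/5 = 5.4667
  s[X_1,X_2] = ((-1.6667)·(0.8333) + (0.3333)·(0.8333) + (0.3333)·(1.8333) + (-3.6667)·(-2.1667) + (2.3333)·(-0.1667) + (2.3333)·(-1.1667)) / 5 = 4.3333/5 = 0.8667
  s[X_2,X_2] = ((0.8333)·(0.8333) + (0.8333)·(0.8333) + (1.8333)·(1.8333) + (-2.1667)·(-2.1667) + (-0.1667)·(-0.1667) + (-1.1667)·(-1.1667)) / 5 = 10.8333/5 = 2.1667
  Sample standard deviations s_i = √(s[i,i]):
  s(X_1) = √(5.4667) = 2.3381
  s(X_2) = √(2.1667) = 1.472

Step 3 — r_{ij} = s_{ij} / (s_i · s_j):
  r[X_1,X_1] = 1 (diagonal).
  r[X_1,X_2] = 0.8667 / (2.3381 · 1.472) = 0.8667 / 3.4416 = 0.2518
  r[X_2,X_2] = 1 (diagonal).

R is symmetric with unit diagonal. Assembling:

R = [[1, 0.2518],
 [0.2518, 1]]


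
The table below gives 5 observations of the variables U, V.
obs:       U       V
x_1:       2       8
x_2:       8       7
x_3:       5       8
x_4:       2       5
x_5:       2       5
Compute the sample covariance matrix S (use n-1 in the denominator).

Step 1 — column means:
  mean(U) = (2 + 8 + 5 + 2 + 2) / 5 = 19/5 = 3.8
  mean(V) = (8 + 7 + 8 + 5 + 5) / 5 = 33/5 = 6.6

Step 2 — sample covariance S[i,j] = (1/(n-1)) · Σ_k (x_{k,i} - mean_i) · (x_{k,j} - mean_j), with n-1 = 4.
  S[U,U] = ((-1.8)·(-1.8) + (4.2)·(4.2) + (1.2)·(1.2) + (-1.8)·(-1.8) + (-1.8)·(-1.8)) / 4 = 28.8/4 = 7.2
  S[U,V] = ((-1.8)·(1.4) + (4.2)·(0.4) + (1.2)·(1.4) + (-1.8)·(-1.6) + (-1.8)·(-1.6)) / 4 = 6.6/4 = 1.65
  S[V,V] = ((1.4)·(1.4) + (0.4)·(0.4) + (1.4)·(1.4) + (-1.6)·(-1.6) + (-1.6)·(-1.6)) / 4 = 9.2/4 = 2.3

S is symmetric (S[j,i] = S[i,j]). Assembling:

S = [[7.2, 1.65],
 [1.65, 2.3]]


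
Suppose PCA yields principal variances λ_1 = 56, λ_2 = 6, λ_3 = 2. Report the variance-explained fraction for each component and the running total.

Step 1 — total variance = trace(Sigma) = Σ λ_i = 56 + 6 + 2 = 64.

Step 2 — fraction explained by component i = λ_i / Σ λ:
  PC1: 56/64 = 0.875
  PC2: 6/64 = 0.0938
  PC3: 2/64 = 0.0312

Step 3 — cumulative fraction after k components = (λ_1 + ... + λ_k) / Σ λ:
  k = 1: 56/64 = 0.875
  k = 2: (56 + 6)/64 = 62/64 = 0.9688
  k = 3: (56 + 6 + 2)/64 = 64/64 = 1

Summary (fraction, with percent):

explained: PC1 0.875 (87.5%), PC2 0.0938 (9.38%), PC3 0.0312 (3.12%);  cumulative: 0.875, 0.9688, 1


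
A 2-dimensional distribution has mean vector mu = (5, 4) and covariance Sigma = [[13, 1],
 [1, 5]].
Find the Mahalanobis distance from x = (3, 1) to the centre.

Step 1 — centre the observation: (x - mu) = (-2, -3).

Step 2 — invert Sigma. det(Sigma) = 13·5 - (1)² = 64.
  Sigma^{-1} = (1/det) · [[d, -b], [-b, a]] = [[0.0781, -0.0156],
 [-0.0156, 0.2031]].

Step 3 — form the quadratic (x - mu)^T · Sigma^{-1} · (x - mu):
  Sigma^{-1} · (x - mu) = (-0.1094, -0.5781).
  (x - mu)^T · [Sigma^{-1} · (x - mu)] = (-2)·(-0.1094) + (-3)·(-0.5781) = 1.9531.

Step 4 — take square root: d = √(1.9531) ≈ 1.3975.

d(x, mu) = √(1.9531) ≈ 1.3975


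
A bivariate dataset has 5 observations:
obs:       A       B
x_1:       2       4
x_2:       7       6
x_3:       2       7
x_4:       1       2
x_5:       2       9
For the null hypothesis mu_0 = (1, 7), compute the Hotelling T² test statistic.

Step 1 — sample mean vector:
  mean(A) = (2 + 7 + 2 + 1 + 2) / 5 = 14/5 = 2.8
  mean(B) = (4 + 6 + 7 + 2 + 9) / 5 = 28/5 = 5.6
  x̄ = (2.8, 5.6),  deviation x̄ - mu_0 = (2.8, 5.6) - (1, 7) = (1.8, -1.4).

Step 2 — sample covariance matrix, S[i,j] = (1/(n-1)) · Σ_k (x_{k,i} - mean_i) · (x_{k,j} - mean_j), divisor n-1 = 4:
  S[A,A] = ((-0.8)·(-0.8) + (4.2)·(4.2) + (-0.8)·(-0.8) + (-1.8)·(-1.8) + (-0.8)·(-0.8)) / 4 = 22.8/4 = 5.7
  S[A,B] = ((-0.8)·(-1.6) + (4.2)·(0.4) + (-0.8)·(1.4) + (-1.8)·(-3.6) + (-0.8)·(3.4)) / 4 = 5.6/4 = 1.4
  S[B,B] = ((-1.6)·(-1.6) + (0.4)·(0.4) + (1.4)·(1.4) + (-3.6)·(-3.6) + (3.4)·(3.4)) / 4 = 29.2/4 = 7.3
  S = [[5.7, 1.4],
 [1.4, 7.3]].

Step 3 — invert S. det(S) = 5.7·7.3 - (1.4)² = 39.65.
  S^{-1} = (1/det) · [[d, -b], [-b, a]] = [[0.1841, -0.0353],
 [-0.0353, 0.1438]].

Step 4 — quadratic form (x̄ - mu_0)^T · S^{-1} · (x̄ - mu_0):
  S^{-1} · (x̄ - mu_0) = (0.3808, -0.2648),
  (x̄ - mu_0)^T · [...] = (1.8)·(0.3808) + (-1.4)·(-0.2648) = 1.0562.

Step 5 — scale by n: T² = 5 · 1.0562 = 5.2812.

T² ≈ 5.2812


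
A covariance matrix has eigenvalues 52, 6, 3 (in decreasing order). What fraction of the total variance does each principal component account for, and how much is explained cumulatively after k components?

Step 1 — total variance = trace(Sigma) = Σ λ_i = 52 + 6 + 3 = 61.

Step 2 — fraction explained by component i = λ_i / Σ λ:
  PC1: 52/61 = 0.8525
  PC2: 6/61 = 0.0984
  PC3: 3/61 = 0.0492

Step 3 — cumulative fraction after k components = (λ_1 + ... + λ_k) / Σ λ:
  k = 1: 52/61 = 0.8525
  k = 2: (52 + 6)/61 = 58/61 = 0.9508
  k = 3: (52 + 6 + 3)/61 = 61/61 = 1

Summary (fraction, with percent):

explained: PC1 0.8525 (85.25%), PC2 0.0984 (9.84%), PC3 0.0492 (4.92%);  cumulative: 0.8525, 0.9508, 1


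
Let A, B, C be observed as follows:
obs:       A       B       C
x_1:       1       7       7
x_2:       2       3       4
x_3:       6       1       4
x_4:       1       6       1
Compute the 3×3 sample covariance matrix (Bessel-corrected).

Step 1 — column means:
  mean(A) = (1 + 2 + 6 + 1) / 4 = 10/4 = 2.5
  mean(B) = (7 + 3 + 1 + 6) / 4 = 17/4 = 4.25
  mean(C) = (7 + 4 + 4 + 1) / 4 = 16/4 = 4

Step 2 — sample covariance S[i,j] = (1/(n-1)) · Σ_k (x_{k,i} - mean_i) · (x_{k,j} - mean_j), with n-1 = 3.
  S[A,A] = ((-1.5)·(-1.5) + (-0.5)·(-0.5) + (3.5)·(3.5) + (-1.5)·(-1.5)) / 3 = 17/3 = 5.6667
  S[A,B] = ((-1.5)·(2.75) + (-0.5)·(-1.25) + (3.5)·(-3.25) + (-1.5)·(1.75)) / 3 = -17.5/3 = -5.8333
  S[A,C] = ((-1.5)·(3) + (-0.5)·(0) + (3.5)·(0) + (-1.5)·(-3)) / 3 = 0/3 = 0
  S[B,B] = ((2.75)·(2.75) + (-1.25)·(-1.25) + (-3.25)·(-3.25) + (1.75)·(1.75)) / 3 = 22.75/3 = 7.5833
  S[B,C] = ((2.75)·(3) + (-1.25)·(0) + (-3.25)·(0) + (1.75)·(-3)) / 3 = 3/3 = 1
  S[C,C] = ((3)·(3) + (0)·(0) + (0)·(0) + (-3)·(-3)) / 3 = 18/3 = 6

S is symmetric (S[j,i] = S[i,j]). Assembling:

S = [[5.6667, -5.8333, 0],
 [-5.8333, 7.5833, 1],
 [0, 1, 6]]


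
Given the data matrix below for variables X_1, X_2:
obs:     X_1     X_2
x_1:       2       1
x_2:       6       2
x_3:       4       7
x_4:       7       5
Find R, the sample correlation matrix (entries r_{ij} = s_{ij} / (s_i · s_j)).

Step 1 — column means:
  mean(X_1) = (2 + 6 + 4 + 7) / 4 = 19/4 = 4.75
  mean(X_2) = (1 + 2 + 7 + 5) / 4 = 15/4 = 3.75

Step 2 — sample variances and covariances s[i,j] = (1/(n-1)) · Σ_k (x_{k,i} - mean_i) · (x_{k,j} - mean_j), with n-1 = 3:
  s[X_1,X_1] = ((-2.75)·(-2.75) + (1.25)·(1.25) + (-0.75)·(-0.75) + (2.25)·(2.25)) / 3 = 14.75/3 = 4.9167
  s[X_1,X_2] = ((-2.75)·(-2.75) + (1.25)·(-1.75) + (-0.75)·(3.25) + (2.25)·(1.25)) / 3 = 5.75/3 = 1.9167
  s[X_2,X_2] = ((-2.75)·(-2.75) + (-1.75)·(-1.75) + (3.25)·(3.25) + (1.25)·(1.25)) / 3 = 22.75/3 = 7.5833
  Sample standard deviations s_i = √(s[i,i]):
  s(X_1) = √(4.9167) = 2.2174
  s(X_2) = √(7.5833) = 2.7538

Step 3 — r_{ij} = s_{ij} / (s_i · s_j):
  r[X_1,X_1] = 1 (diagonal).
  r[X_1,X_2] = 1.9167 / (2.2174 · 2.7538) = 1.9167 / 6.1061 = 0.3139
  r[X_2,X_2] = 1 (diagonal).

R is symmetric with unit diagonal. Assembling:

R = [[1, 0.3139],
 [0.3139, 1]]


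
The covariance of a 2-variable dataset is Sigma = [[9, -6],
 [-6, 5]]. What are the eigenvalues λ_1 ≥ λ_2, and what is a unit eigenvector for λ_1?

Step 1 — characteristic polynomial of 2×2 Sigma:
  det(Sigma - λI) = λ² - trace · λ + det = 0.
  trace = 9 + 5 = 14, det = 9·5 - (-6)² = 9.
Step 2 — discriminant:
  Δ = trace² - 4·det = 196 - 36 = 160.
Step 3 — eigenvalues:
  λ = (trace ± √Δ)/2 = (14 ± 12.6491)/2,
  λ_1 = 13.3246,  λ_2 = 0.6754.

Step 4 — unit eigenvector for λ_1: solve (Sigma - λ_1 I)v = 0. First row:
  (9 - 13.3246)·v_x + (-6)·v_y = 0, i.e. (-4.3246)·v_x + (-6)·v_y = 0,
  so v ∝ (b, λ_1 - a) = (-6, 4.3246); multiply by -1 so the first entry is positive: u = (6, -4.3246).
  ||u|| = √((6)² + (-4.3246)²) = √(54.7018) ≈ 7.3961,
  v_1 = u/||u|| ≈ (0.8112, -0.5847) (||v_1|| = 1).

λ_1 = 13.3246,  λ_2 = 0.6754;  v_1 ≈ (0.8112, -0.5847)


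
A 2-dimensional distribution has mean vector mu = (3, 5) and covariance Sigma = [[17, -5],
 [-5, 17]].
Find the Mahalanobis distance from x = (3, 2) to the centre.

Step 1 — centre the observation: (x - mu) = (0, -3).

Step 2 — invert Sigma. det(Sigma) = 17·17 - (-5)² = 264.
  Sigma^{-1} = (1/det) · [[d, -b], [-b, a]] = [[0.0644, 0.0189],
 [0.0189, 0.0644]].

Step 3 — form the quadratic (x - mu)^T · Sigma^{-1} · (x - mu):
  Sigma^{-1} · (x - mu) = (-0.0568, -0.1932).
  (x - mu)^T · [Sigma^{-1} · (x - mu)] = (0)·(-0.0568) + (-3)·(-0.1932) = 0.5795.

Step 4 — take square root: d = √(0.5795) ≈ 0.7613.

d(x, mu) = √(0.5795) ≈ 0.7613


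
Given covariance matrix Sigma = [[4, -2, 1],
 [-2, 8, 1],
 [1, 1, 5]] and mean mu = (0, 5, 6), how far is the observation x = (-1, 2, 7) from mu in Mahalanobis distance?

Step 1 — centre the observation: (x - mu) = (-1, -3, 1).

Step 2 — invert Sigma (cofactor / det for 3×3, or solve directly):
  Sigma^{-1} = [[0.3145, 0.0887, -0.0806],
 [0.0887, 0.1532, -0.0484],
 [-0.0806, -0.0484, 0.2258]].

Step 3 — form the quadratic (x - mu)^T · Sigma^{-1} · (x - mu):
  Sigma^{-1} · (x - mu) = (-0.6613, -0.5968, 0.4516).
  (x - mu)^T · [Sigma^{-1} · (x - mu)] = (-1)·(-0.6613) + (-3)·(-0.5968) + (1)·(0.4516) = 2.9032.

Step 4 — take square root: d = √(2.9032) ≈ 1.7039.

d(x, mu) = √(2.9032) ≈ 1.7039


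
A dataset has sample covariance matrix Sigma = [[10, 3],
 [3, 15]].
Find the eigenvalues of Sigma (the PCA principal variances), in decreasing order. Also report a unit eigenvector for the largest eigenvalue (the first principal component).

Step 1 — characteristic polynomial of 2×2 Sigma:
  det(Sigma - λI) = λ² - trace · λ + det = 0.
  trace = 10 + 15 = 25, det = 10·15 - (3)² = 141.
Step 2 — discriminant:
  Δ = trace² - 4·det = 625 - 564 = 61.
Step 3 — eigenvalues:
  λ = (trace ± √Δ)/2 = (25 ± 7.8102)/2,
  λ_1 = 16.4051,  λ_2 = 8.5949.

Step 4 — unit eigenvector for λ_1: solve (Sigma - λ_1 I)v = 0. First row:
  (10 - 16.4051)·v_x + (3)·v_y = 0, i.e. (-6.4051)·v_x + (3)·v_y = 0,
  so v ∝ (b, λ_1 - a) = (3, 6.4051) = u.
  ||u|| = √((3)² + (6.4051)²) = √(50.0256) ≈ 7.0729,
  v_1 = u/||u|| ≈ (0.4242, 0.9056) (||v_1|| = 1).

λ_1 = 16.4051,  λ_2 = 8.5949;  v_1 ≈ (0.4242, 0.9056)


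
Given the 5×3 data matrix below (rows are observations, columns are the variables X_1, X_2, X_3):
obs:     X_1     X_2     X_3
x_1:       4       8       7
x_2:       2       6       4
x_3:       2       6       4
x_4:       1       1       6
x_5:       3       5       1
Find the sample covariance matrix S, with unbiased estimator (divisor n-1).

Step 1 — column means:
  mean(X_1) = (4 + 2 + 2 + 1 + 3) / 5 = 12/5 = 2.4
  mean(X_2) = (8 + 6 + 6 + 1 + 5) / 5 = 26/5 = 5.2
  mean(X_3) = (7 + 4 + 4 + 6 + 1) / 5 = 22/5 = 4.4

Step 2 — sample covariance S[i,j] = (1/(n-1)) · Σ_k (x_{k,i} - mean_i) · (x_{k,j} - mean_j), with n-1 = 4.
  S[X_1,X_1] = ((1.6)·(1.6) + (-0.4)·(-0.4) + (-0.4)·(-0.4) + (-1.4)·(-1.4) + (0.6)·(0.6)) / 4 = 5.2/4 = 1.3
  S[X_1,X_2] = ((1.6)·(2.8) + (-0.4)·(0.8) + (-0.4)·(0.8) + (-1.4)·(-4.2) + (0.6)·(-0.2)) / 4 = 9.6/4 = 2.4
  S[X_1,X_3] = ((1.6)·(2.6) + (-0.4)·(-0.4) + (-0.4)·(-0.4) + (-1.4)·(1.6) + (0.6)·(-3.4)) / 4 = 0.2/4 = 0.05
  S[X_2,X_2] = ((2.8)·(2.8) + (0.8)·(0.8) + (0.8)·(0.8) + (-4.2)·(-4.2) + (-0.2)·(-0.2)) / 4 = 26.8/4 = 6.7
  S[X_2,X_3] = ((2.8)·(2.6) + (0.8)·(-0.4) + (0.8)·(-0.4) + (-4.2)·(1.6) + (-0.2)·(-3.4)) / 4 = 0.6/4 = 0.15
  S[X_3,X_3] = ((2.6)·(2.6) + (-0.4)·(-0.4) + (-0.4)·(-0.4) + (1.6)·(1.6) + (-3.4)·(-3.4)) / 4 = 21.2/4 = 5.3

S is symmetric (S[j,i] = S[i,j]). Assembling:

S = [[1.3, 2.4, 0.05],
 [2.4, 6.7, 0.15],
 [0.05, 0.15, 5.3]]


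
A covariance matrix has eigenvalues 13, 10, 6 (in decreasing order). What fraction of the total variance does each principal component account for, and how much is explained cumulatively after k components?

Step 1 — total variance = trace(Sigma) = Σ λ_i = 13 + 10 + 6 = 29.

Step 2 — fraction explained by component i = λ_i / Σ λ:
  PC1: 13/29 = 0.4483
  PC2: 10/29 = 0.3448
  PC3: 6/29 = 0.2069

Step 3 — cumulative fraction after k components = (λ_1 + ... + λ_k) / Σ λ:
  k = 1: 13/29 = 0.4483
  k = 2: (13 + 10)/29 = 23/29 = 0.7931
  k = 3: (13 + 10 + 6)/29 = 29/29 = 1

Summary (fraction, with percent):

explained: PC1 0.4483 (44.83%), PC2 0.3448 (34.48%), PC3 0.2069 (20.69%);  cumulative: 0.4483, 0.7931, 1


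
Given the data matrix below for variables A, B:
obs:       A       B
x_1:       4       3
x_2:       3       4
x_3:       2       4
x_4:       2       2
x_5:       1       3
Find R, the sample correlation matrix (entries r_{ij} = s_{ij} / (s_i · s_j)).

Step 1 — column means:
  mean(A) = (4 + 3 + 2 + 2 + 1) / 5 = 12/5 = 2.4
  mean(B) = (3 + 4 + 4 + 2 + 3) / 5 = 16/5 = 3.2

Step 2 — sample variances and covariances s[i,j] = (1/(n-1)) · Σ_k (x_{k,i} - mean_i) · (x_{k,j} - mean_j), with n-1 = 4:
  s[A,A] = ((1.6)·(1.6) + (0.6)·(0.6) + (-0.4)·(-0.4) + (-0.4)·(-0.4) + (-1.4)·(-1.4)) / 4 = 5.2/4 = 1.3
  s[A,B] = ((1.6)·(-0.2) + (0.6)·(0.8) + (-0.4)·(0.8) + (-0.4)·(-1.2) + (-1.4)·(-0.2)) / 4 = 0.6/4 = 0.15
  s[B,B] = ((-0.2)·(-0.2) + (0.8)·(0.8) + (0.8)·(0.8) + (-1.2)·(-1.2) + (-0.2)·(-0.2)) / 4 = 2.8/4 = 0.7
  Sample standard deviations s_i = √(s[i,i]):
  s(A) = √(1.3) = 1.1402
  s(B) = √(0.7) = 0.8367

Step 3 — r_{ij} = s_{ij} / (s_i · s_j):
  r[A,A] = 1 (diagonal).
  r[A,B] = 0.15 / (1.1402 · 0.8367) = 0.15 / 0.9539 = 0.1572
  r[B,B] = 1 (diagonal).

R is symmetric with unit diagonal. Assembling:

R = [[1, 0.1572],
 [0.1572, 1]]


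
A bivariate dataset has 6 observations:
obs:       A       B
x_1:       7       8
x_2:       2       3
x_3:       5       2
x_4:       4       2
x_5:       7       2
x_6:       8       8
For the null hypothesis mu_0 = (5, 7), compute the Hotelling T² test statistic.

Step 1 — sample mean vector:
  mean(A) = (7 + 2 + 5 + 4 + 7 + 8) / 6 = 33/6 = 5.5
  mean(B) = (8 + 3 + 2 + 2 + 2 + 8) / 6 = 25/6 = 4.1667
  x̄ = (5.5, 4.1667),  deviation x̄ - mu_0 = (5.5, 4.1667) - (5, 7) = (0.5, -2.8333).

Step 2 — sample covariance matrix, S[i,j] = (1/(n-1)) · Σ_k (x_{k,i} - mean_i) · (x_{k,j} - mean_j), divisor n-1 = 5:
  S[A,A] = ((1.5)·(1.5) + (-3.5)·(-3.5) + (-0.5)·(-0.5) + (-1.5)·(-1.5) + (1.5)·(1.5) + (2.5)·(2.5)) / 5 = 25.5/5 = 5.1
  S[A,B] = ((1.5)·(3.8333) + (-3.5)·(-1.1667) + (-0.5)·(-2.1667) + (-1.5)·(-2.1667) + (1.5)·(-2.1667) + (2.5)·(3.8333)) / 5 = 20.5/5 = 4.1
  S[B,B] = ((3.8333)·(3.8333) + (-1.1667)·(-1.1667) + (-2.1667)·(-2.1667) + (-2.1667)·(-2.1667) + (-2.1667)·(-2.1667) + (3.8333)·(3.8333)) / 5 = 44.8333/5 = 8.9667
  S = [[5.1, 4.1],
 [4.1, 8.9667]].

Step 3 — invert S. det(S) = 5.1·8.9667 - (4.1)² = 28.92.
  S^{-1} = (1/det) · [[d, -b], [-b, a]] = [[0.3101, -0.1418],
 [-0.1418, 0.1763]].

Step 4 — quadratic form (x̄ - mu_0)^T · S^{-1} · (x̄ - mu_0):
  S^{-1} · (x̄ - mu_0) = (0.5567, -0.5705),
  (x̄ - mu_0)^T · [...] = (0.5)·(0.5567) + (-2.8333)·(-0.5705) = 1.8949.

Step 5 — scale by n: T² = 6 · 1.8949 = 11.3693.

T² ≈ 11.3693


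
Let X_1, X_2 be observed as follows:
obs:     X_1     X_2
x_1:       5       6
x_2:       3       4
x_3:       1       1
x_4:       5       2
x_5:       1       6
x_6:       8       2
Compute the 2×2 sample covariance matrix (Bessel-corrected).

Step 1 — column means:
  mean(X_1) = (5 + 3 + 1 + 5 + 1 + 8) / 6 = 23/6 = 3.8333
  mean(X_2) = (6 + 4 + 1 + 2 + 6 + 2) / 6 = 21/6 = 3.5

Step 2 — sample covariance S[i,j] = (1/(n-1)) · Σ_k (x_{k,i} - mean_i) · (x_{k,j} - mean_j), with n-1 = 5.
  S[X_1,X_1] = ((1.1667)·(1.1667) + (-0.8333)·(-0.8333) + (-2.8333)·(-2.8333) + (1.1667)·(1.1667) + (-2.8333)·(-2.8333) + (4.1667)·(4.1667)) / 5 = 36.8333/5 = 7.3667
  S[X_1,X_2] = ((1.1667)·(2.5) + (-0.8333)·(0.5) + (-2.8333)·(-2.5) + (1.1667)·(-1.5) + (-2.8333)·(2.5) + (4.1667)·(-1.5)) / 5 = -5.5/5 = -1.1
  S[X_2,X_2] = ((2.5)·(2.5) + (0.5)·(0.5) + (-2.5)·(-2.5) + (-1.5)·(-1.5) + (2.5)·(2.5) + (-1.5)·(-1.5)) / 5 = 23.5/5 = 4.7

S is symmetric (S[j,i] = S[i,j]). Assembling:

S = [[7.3667, -1.1],
 [-1.1, 4.7]]


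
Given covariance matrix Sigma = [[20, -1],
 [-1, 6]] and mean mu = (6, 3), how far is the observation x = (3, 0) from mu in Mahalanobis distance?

Step 1 — centre the observation: (x - mu) = (-3, -3).

Step 2 — invert Sigma. det(Sigma) = 20·6 - (-1)² = 119.
  Sigma^{-1} = (1/det) · [[d, -b], [-b, a]] = [[0.0504, 0.0084],
 [0.0084, 0.1681]].

Step 3 — form the quadratic (x - mu)^T · Sigma^{-1} · (x - mu):
  Sigma^{-1} · (x - mu) = (-0.1765, -0.5294).
  (x - mu)^T · [Sigma^{-1} · (x - mu)] = (-3)·(-0.1765) + (-3)·(-0.5294) = 2.1176.

Step 4 — take square root: d = √(2.1176) ≈ 1.4552.

d(x, mu) = √(2.1176) ≈ 1.4552


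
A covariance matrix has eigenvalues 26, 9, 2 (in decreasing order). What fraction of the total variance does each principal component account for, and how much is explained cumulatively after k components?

Step 1 — total variance = trace(Sigma) = Σ λ_i = 26 + 9 + 2 = 37.

Step 2 — fraction explained by component i = λ_i / Σ λ:
  PC1: 26/37 = 0.7027
  PC2: 9/37 = 0.2432
  PC3: 2/37 = 0.0541

Step 3 — cumulative fraction after k components = (λ_1 + ... + λ_k) / Σ λ:
  k = 1: 26/37 = 0.7027
  k = 2: (26 + 9)/37 = 35/37 = 0.9459
  k = 3: (26 + 9 + 2)/37 = 37/37 = 1

Summary (fraction, with percent):

explained: PC1 0.7027 (70.27%), PC2 0.2432 (24.32%), PC3 0.0541 (5.41%);  cumulative: 0.7027, 0.9459, 1


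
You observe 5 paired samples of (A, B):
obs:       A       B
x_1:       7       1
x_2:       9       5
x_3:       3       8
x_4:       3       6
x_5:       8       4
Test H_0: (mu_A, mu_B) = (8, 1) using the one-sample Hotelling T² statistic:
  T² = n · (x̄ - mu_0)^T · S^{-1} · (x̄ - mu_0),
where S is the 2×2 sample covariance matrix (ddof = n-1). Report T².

Step 1 — sample mean vector:
  mean(A) = (7 + 9 + 3 + 3 + 8) / 5 = 30/5 = 6
  mean(B) = (1 + 5 + 8 + 6 + 4) / 5 = 24/5 = 4.8
  x̄ = (6, 4.8),  deviation x̄ - mu_0 = (6, 4.8) - (8, 1) = (-2, 3.8).

Step 2 — sample covariance matrix, S[i,j] = (1/(n-1)) · Σ_k (x_{k,i} - mean_i) · (x_{k,j} - mean_j), divisor n-1 = 4:
  S[A,A] = ((1)·(1) + (3)·(3) + (-3)·(-3) + (-3)·(-3) + (2)·(2)) / 4 = 32/4 = 8
  S[A,B] = ((1)·(-3.8) + (3)·(0.2) + (-3)·(3.2) + (-3)·(1.2) + (2)·(-0.8)) / 4 = -18/4 = -4.5
  S[B,B] = ((-3.8)·(-3.8) + (0.2)·(0.2) + (3.2)·(3.2) + (1.2)·(1.2) + (-0.8)·(-0.8)) / 4 = 26.8/4 = 6.7
  S = [[8, -4.5],
 [-4.5, 6.7]].

Step 3 — invert S. det(S) = 8·6.7 - (-4.5)² = 33.35.
  S^{-1} = (1/det) · [[d, -b], [-b, a]] = [[0.2009, 0.1349],
 [0.1349, 0.2399]].

Step 4 — quadratic form (x̄ - mu_0)^T · S^{-1} · (x̄ - mu_0):
  S^{-1} · (x̄ - mu_0) = (0.1109, 0.6417),
  (x̄ - mu_0)^T · [...] = (-2)·(0.1109) + (3.8)·(0.6417) = 2.2165.

Step 5 — scale by n: T² = 5 · 2.2165 = 11.0825.

T² ≈ 11.0825


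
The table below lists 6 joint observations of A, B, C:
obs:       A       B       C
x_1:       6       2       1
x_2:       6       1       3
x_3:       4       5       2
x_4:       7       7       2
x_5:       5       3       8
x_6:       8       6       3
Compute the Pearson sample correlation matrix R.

Step 1 — column means:
  mean(A) = (6 + 6 + 4 + 7 + 5 + 8) / 6 = 36/6 = 6
  mean(B) = (2 + 1 + 5 + 7 + 3 + 6) / 6 = 24/6 = 4
  mean(C) = (1 + 3 + 2 + 2 + 8 + 3) / 6 = 19/6 = 3.1667

Step 2 — sample variances and covariances s[i,j] = (1/(n-1)) · Σ_k (x_{k,i} - mean_i) · (x_{k,j} - mean_j), with n-1 = 5:
  s[A,A] = ((0)·(0) + (0)·(0) + (-2)·(-2) + (1)·(1) + (-1)·(-1) + (2)·(2)) / 5 = 10/5 = 2
  s[A,B] = ((0)·(-2) + (0)·(-3) + (-2)·(1) + (1)·(3) + (-1)·(-1) + (2)·(2)) / 5 = 6/5 = 1.2
  s[A,C] = ((0)·(-2.1667) + (0)·(-0.1667) + (-2)·(-1.1667) + (1)·(-1.1667) + (-1)·(4.8333) + (2)·(-0.1667)) / 5 = -4/5 = -0.8
  s[B,B] = ((-2)·(-2) + (-3)·(-3) + (1)·(1) + (3)·(3) + (-1)·(-1) + (2)·(2)) / 5 = 28/5 = 5.6
  s[B,C] = ((-2)·(-2.1667) + (-3)·(-0.1667) + (1)·(-1.1667) + (3)·(-1.1667) + (-1)·(4.8333) + (2)·(-0.1667)) / 5 = -5/5 = -1
  s[C,C] = ((-2.1667)·(-2.1667) + (-0.1667)·(-0.1667) + (-1.1667)·(-1.1667) + (-1.1667)·(-1.1667) + (4.8333)·(4.8333) + (-0.1667)·(-0.1667)) / 5 = 30.8333/5 = 6.1667
  Sample standard deviations s_i = √(s[i,i]):
  s(A) = √(2) = 1.4142
  s(B) = √(5.6) = 2.3664
  s(C) = √(6.1667) = 2.4833

Step 3 — r_{ij} = s_{ij} / (s_i · s_j):
  r[A,A] = 1 (diagonal).
  r[A,B] = 1.2 / (1.4142 · 2.3664) = 1.2 / 3.3466 = 0.3586
  r[A,C] = -0.8 / (1.4142 · 2.4833) = -0.8 / 3.5119 = -0.2278
  r[B,B] = 1 (diagonal).
  r[B,C] = -1 / (2.3664 · 2.4833) = -1 / 5.8765 = -0.1702
  r[C,C] = 1 (diagonal).

R is symmetric with unit diagonal. Assembling:

R = [[1, 0.3586, -0.2278],
 [0.3586, 1, -0.1702],
 [-0.2278, -0.1702, 1]]


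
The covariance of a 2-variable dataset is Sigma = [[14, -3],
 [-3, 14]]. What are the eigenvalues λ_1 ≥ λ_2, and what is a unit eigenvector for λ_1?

Step 1 — characteristic polynomial of 2×2 Sigma:
  det(Sigma - λI) = λ² - trace · λ + det = 0.
  trace = 14 + 14 = 28, det = 14·14 - (-3)² = 187.
Step 2 — discriminant:
  Δ = trace² - 4·det = 784 - 748 = 36.
Step 3 — eigenvalues:
  λ = (trace ± √Δ)/2 = (28 ± 6)/2,
  λ_1 = 17,  λ_2 = 11.

Step 4 — unit eigenvector for λ_1: solve (Sigma - λ_1 I)v = 0. First row:
  (14 - 17)·v_x + (-3)·v_y = 0, i.e. (-3)·v_x + (-3)·v_y = 0,
  so v ∝ (b, λ_1 - a) = (-3, 3); multiply by -1 so the first entry is positive: u = (3, -3).
  ||u|| = √((3)² + (-3)²) = √(18) ≈ 4.2426,
  v_1 = u/||u|| ≈ (0.7071, -0.7071) (||v_1|| = 1).

λ_1 = 17,  λ_2 = 11;  v_1 ≈ (0.7071, -0.7071)


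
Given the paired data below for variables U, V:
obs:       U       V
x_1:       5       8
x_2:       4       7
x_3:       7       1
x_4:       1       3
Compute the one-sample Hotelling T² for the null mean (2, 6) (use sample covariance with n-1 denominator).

Step 1 — sample mean vector:
  mean(U) = (5 + 4 + 7 + 1) / 4 = 17/4 = 4.25
  mean(V) = (8 + 7 + 1 + 3) / 4 = 19/4 = 4.75
  x̄ = (4.25, 4.75),  deviation x̄ - mu_0 = (4.25, 4.75) - (2, 6) = (2.25, -1.25).

Step 2 — sample covariance matrix, S[i,j] = (1/(n-1)) · Σ_k (x_{k,i} - mean_i) · (x_{k,j} - mean_j), divisor n-1 = 3:
  S[U,U] = ((0.75)·(0.75) + (-0.25)·(-0.25) + (2.75)·(2.75) + (-3.25)·(-3.25)) / 3 = 18.75/3 = 6.25
  S[U,V] = ((0.75)·(3.25) + (-0.25)·(2.25) + (2.75)·(-3.75) + (-3.25)·(-1.75)) / 3 = -2.75/3 = -0.9167
  S[V,V] = ((3.25)·(3.25) + (2.25)·(2.25) + (-3.75)·(-3.75) + (-1.75)·(-1.75)) / 3 = 32.75/3 = 10.9167
  S = [[6.25, -0.9167],
 [-0.9167, 10.9167]].

Step 3 — invert S. det(S) = 6.25·10.9167 - (-0.9167)² = 67.3889.
  S^{-1} = (1/det) · [[d, -b], [-b, a]] = [[0.162, 0.0136],
 [0.0136, 0.0927]].

Step 4 — quadratic form (x̄ - mu_0)^T · S^{-1} · (x̄ - mu_0):
  S^{-1} · (x̄ - mu_0) = (0.3475, -0.0853),
  (x̄ - mu_0)^T · [...] = (2.25)·(0.3475) + (-1.25)·(-0.0853) = 0.8885.

Step 5 — scale by n: T² = 4 · 0.8885 = 3.554.

T² ≈ 3.554


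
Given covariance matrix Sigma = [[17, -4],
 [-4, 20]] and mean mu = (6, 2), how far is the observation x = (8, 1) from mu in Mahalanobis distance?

Step 1 — centre the observation: (x - mu) = (2, -1).

Step 2 — invert Sigma. det(Sigma) = 17·20 - (-4)² = 324.
  Sigma^{-1} = (1/det) · [[d, -b], [-b, a]] = [[0.0617, 0.0123],
 [0.0123, 0.0525]].

Step 3 — form the quadratic (x - mu)^T · Sigma^{-1} · (x - mu):
  Sigma^{-1} · (x - mu) = (0.1111, -0.0278).
  (x - mu)^T · [Sigma^{-1} · (x - mu)] = (2)·(0.1111) + (-1)·(-0.0278) = 0.25.

Step 4 — take square root: d = √(0.25) ≈ 0.5.

d(x, mu) = √(0.25) ≈ 0.5


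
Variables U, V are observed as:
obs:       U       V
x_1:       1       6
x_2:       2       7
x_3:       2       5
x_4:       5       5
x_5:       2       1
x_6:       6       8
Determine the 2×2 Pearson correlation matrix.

Step 1 — column means:
  mean(U) = (1 + 2 + 2 + 5 + 2 + 6) / 6 = 18/6 = 3
  mean(V) = (6 + 7 + 5 + 5 + 1 + 8) / 6 = 32/6 = 5.3333

Step 2 — sample variances and covariances s[i,j] = (1/(n-1)) · Σ_k (x_{k,i} - mean_i) · (x_{k,j} - mean_j), with n-1 = 5:
  s[U,U] = ((-2)·(-2) + (-1)·(-1) + (-1)·(-1) + (2)·(2) + (-1)·(-1) + (3)·(3)) / 5 = 20/5 = 4
  s[U,V] = ((-2)·(0.6667) + (-1)·(1.6667) + (-1)·(-0.3333) + (2)·(-0.3333) + (-1)·(-4.3333) + (3)·(2.6667)) / 5 = 9/5 = 1.8
  s[V,V] = ((0.6667)·(0.6667) + (1.6667)·(1.6667) + (-0.3333)·(-0.3333) + (-0.3333)·(-0.3333) + (-4.3333)·(-4.3333) + (2.6667)·(2.6667)) / 5 = 29.3333/5 = 5.8667
  Sample standard deviations s_i = √(s[i,i]):
  s(U) = √(4) = 2
  s(V) = √(5.8667) = 2.4221

Step 3 — r_{ij} = s_{ij} / (s_i · s_j):
  r[U,U] = 1 (diagonal).
  r[U,V] = 1.8 / (2 · 2.4221) = 1.8 / 4.8442 = 0.3716
  r[V,V] = 1 (diagonal).

R is symmetric with unit diagonal. Assembling:

R = [[1, 0.3716],
 [0.3716, 1]]


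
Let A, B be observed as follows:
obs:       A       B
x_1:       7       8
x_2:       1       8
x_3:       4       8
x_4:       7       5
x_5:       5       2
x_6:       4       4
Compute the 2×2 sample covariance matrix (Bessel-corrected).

Step 1 — column means:
  mean(A) = (7 + 1 + 4 + 7 + 5 + 4) / 6 = 28/6 = 4.6667
  mean(B) = (8 + 8 + 8 + 5 + 2 + 4) / 6 = 35/6 = 5.8333

Step 2 — sample covariance S[i,j] = (1/(n-1)) · Σ_k (x_{k,i} - mean_i) · (x_{k,j} - mean_j), with n-1 = 5.
  S[A,A] = ((2.3333)·(2.3333) + (-3.6667)·(-3.6667) + (-0.6667)·(-0.6667) + (2.3333)·(2.3333) + (0.3333)·(0.3333) + (-0.6667)·(-0.6667)) / 5 = 25.3333/5 = 5.0667
  S[A,B] = ((2.3333)·(2.1667) + (-3.6667)·(2.1667) + (-0.6667)·(2.1667) + (2.3333)·(-0.8333) + (0.3333)·(-3.8333) + (-0.6667)·(-1.8333)) / 5 = -6.3333/5 = -1.2667
  S[B,B] = ((2.1667)·(2.1667) + (2.1667)·(2.1667) + (2.1667)·(2.1667) + (-0.8333)·(-0.8333) + (-3.8333)·(-3.8333) + (-1.8333)·(-1.8333)) / 5 = 32.8333/5 = 6.5667

S is symmetric (S[j,i] = S[i,j]). Assembling:

S = [[5.0667, -1.2667],
 [-1.2667, 6.5667]]


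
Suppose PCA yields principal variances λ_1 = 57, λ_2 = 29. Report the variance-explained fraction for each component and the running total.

Step 1 — total variance = trace(Sigma) = Σ λ_i = 57 + 29 = 86.

Step 2 — fraction explained by component i = λ_i / Σ λ:
  PC1: 57/86 = 0.6628
  PC2: 29/86 = 0.3372

Step 3 — cumulative fraction after k components = (λ_1 + ... + λ_k) / Σ λ:
  k = 1: 57/86 = 0.6628
  k = 2: (57 + 29)/86 = 86/86 = 1

Summary (fraction, with percent):

explained: PC1 0.6628 (66.28%), PC2 0.3372 (33.72%);  cumulative: 0.6628, 1


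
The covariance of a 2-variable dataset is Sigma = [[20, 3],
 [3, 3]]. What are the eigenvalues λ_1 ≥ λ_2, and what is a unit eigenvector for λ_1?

Step 1 — characteristic polynomial of 2×2 Sigma:
  det(Sigma - λI) = λ² - trace · λ + det = 0.
  trace = 20 + 3 = 23, det = 20·3 - (3)² = 51.
Step 2 — discriminant:
  Δ = trace² - 4·det = 529 - 204 = 325.
Step 3 — eigenvalues:
  λ = (trace ± √Δ)/2 = (23 ± 18.0278)/2,
  λ_1 = 20.5139,  λ_2 = 2.4861.

Step 4 — unit eigenvector for λ_1: solve (Sigma - λ_1 I)v = 0. First row:
  (20 - 20.5139)·v_x + (3)·v_y = 0, i.e. (-0.5139)·v_x + (3)·v_y = 0,
  so v ∝ (b, λ_1 - a) = (3, 0.5139) = u.
  ||u|| = √((3)² + (0.5139)²) = √(9.2641) ≈ 3.0437,
  v_1 = u/||u|| ≈ (0.9856, 0.1688) (||v_1|| = 1).

λ_1 = 20.5139,  λ_2 = 2.4861;  v_1 ≈ (0.9856, 0.1688)


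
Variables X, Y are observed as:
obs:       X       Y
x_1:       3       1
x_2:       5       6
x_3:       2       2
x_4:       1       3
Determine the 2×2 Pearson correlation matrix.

Step 1 — column means:
  mean(X) = (3 + 5 + 2 + 1) / 4 = 11/4 = 2.75
  mean(Y) = (1 + 6 + 2 + 3) / 4 = 12/4 = 3

Step 2 — sample variances and covariances s[i,j] = (1/(n-1)) · Σ_k (x_{k,i} - mean_i) · (x_{k,j} - mean_j), with n-1 = 3:
  s[X,X] = ((0.25)·(0.25) + (2.25)·(2.25) + (-0.75)·(-0.75) + (-1.75)·(-1.75)) / 3 = 8.75/3 = 2.9167
  s[X,Y] = ((0.25)·(-2) + (2.25)·(3) + (-0.75)·(-1) + (-1.75)·(0)) / 3 = 7/3 = 2.3333
  s[Y,Y] = ((-2)·(-2) + (3)·(3) + (-1)·(-1) + (0)·(0)) / 3 = 14/3 = 4.6667
  Sample standard deviations s_i = √(s[i,i]):
  s(X) = √(2.9167) = 1.7078
  s(Y) = √(4.6667) = 2.1602

Step 3 — r_{ij} = s_{ij} / (s_i · s_j):
  r[X,X] = 1 (diagonal).
  r[X,Y] = 2.3333 / (1.7078 · 2.1602) = 2.3333 / 3.6893 = 0.6325
  r[Y,Y] = 1 (diagonal).

R is symmetric with unit diagonal. Assembling:

R = [[1, 0.6325],
 [0.6325, 1]]


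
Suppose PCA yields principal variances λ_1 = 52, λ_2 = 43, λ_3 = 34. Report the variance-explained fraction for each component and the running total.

Step 1 — total variance = trace(Sigma) = Σ λ_i = 52 + 43 + 34 = 129.

Step 2 — fraction explained by component i = λ_i / Σ λ:
  PC1: 52/129 = 0.4031
  PC2: 43/129 = 0.3333
  PC3: 34/129 = 0.2636

Step 3 — cumulative fraction after k components = (λ_1 + ... + λ_k) / Σ λ:
  k = 1: 52/129 = 0.4031
  k = 2: (52 + 43)/129 = 95/129 = 0.7364
  k = 3: (52 + 43 + 34)/129 = 129/129 = 1

Summary (fraction, with percent):

explained: PC1 0.4031 (40.31%), PC2 0.3333 (33.33%), PC3 0.2636 (26.36%);  cumulative: 0.4031, 0.7364, 1


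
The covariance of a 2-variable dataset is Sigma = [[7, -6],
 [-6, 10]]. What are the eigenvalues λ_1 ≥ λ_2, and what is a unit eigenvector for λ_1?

Step 1 — characteristic polynomial of 2×2 Sigma:
  det(Sigma - λI) = λ² - trace · λ + det = 0.
  trace = 7 + 10 = 17, det = 7·10 - (-6)² = 34.
Step 2 — discriminant:
  Δ = trace² - 4·det = 289 - 136 = 153.
Step 3 — eigenvalues:
  λ = (trace ± √Δ)/2 = (17 ± 12.3693)/2,
  λ_1 = 14.6847,  λ_2 = 2.3153.

Step 4 — unit eigenvector for λ_1: solve (Sigma - λ_1 I)v = 0. First row:
  (7 - 14.6847)·v_x + (-6)·v_y = 0, i.e. (-7.6847)·v_x + (-6)·v_y = 0,
  so v ∝ (b, λ_1 - a) = (-6, 7.6847); multiply by -1 so the first entry is positive: u = (6, -7.6847).
  ||u|| = √((6)² + (-7.6847)²) = √(95.054) ≈ 9.7496,
  v_1 = u/||u|| ≈ (0.6154, -0.7882) (||v_1|| = 1).

λ_1 = 14.6847,  λ_2 = 2.3153;  v_1 ≈ (0.6154, -0.7882)


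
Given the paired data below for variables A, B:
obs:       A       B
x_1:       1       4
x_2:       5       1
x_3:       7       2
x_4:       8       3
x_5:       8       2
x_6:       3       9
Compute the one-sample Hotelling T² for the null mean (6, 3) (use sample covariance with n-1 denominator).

Step 1 — sample mean vector:
  mean(A) = (1 + 5 + 7 + 8 + 8 + 3) / 6 = 32/6 = 5.3333
  mean(B) = (4 + 1 + 2 + 3 + 2 + 9) / 6 = 21/6 = 3.5
  x̄ = (5.3333, 3.5),  deviation x̄ - mu_0 = (5.3333, 3.5) - (6, 3) = (-0.6667, 0.5).

Step 2 — sample covariance matrix, S[i,j] = (1/(n-1)) · Σ_k (x_{k,i} - mean_i) · (x_{k,j} - mean_j), divisor n-1 = 5:
  S[A,A] = ((-4.3333)·(-4.3333) + (-0.3333)·(-0.3333) + (1.6667)·(1.6667) + (2.6667)·(2.6667) + (2.6667)·(2.6667) + (-2.3333)·(-2.3333)) / 5 = 41.3333/5 = 8.2667
  S[A,B] = ((-4.3333)·(0.5) + (-0.3333)·(-2.5) + (1.6667)·(-1.5) + (2.6667)·(-0.5) + (2.6667)·(-1.5) + (-2.3333)·(5.5)) / 5 = -22/5 = -4.4
  S[B,B] = ((0.5)·(0.5) + (-2.5)·(-2.5) + (-1.5)·(-1.5) + (-0.5)·(-0.5) + (-1.5)·(-1.5) + (5.5)·(5.5)) / 5 = 41.5/5 = 8.3
  S = [[8.2667, -4.4],
 [-4.4, 8.3]].

Step 3 — invert S. det(S) = 8.2667·8.3 - (-4.4)² = 49.2533.
  S^{-1} = (1/det) · [[d, -b], [-b, a]] = [[0.1685, 0.0893],
 [0.0893, 0.1678]].

Step 4 — quadratic form (x̄ - mu_0)^T · S^{-1} · (x̄ - mu_0):
  S^{-1} · (x̄ - mu_0) = (-0.0677, 0.0244),
  (x̄ - mu_0)^T · [...] = (-0.6667)·(-0.0677) + (0.5)·(0.0244) = 0.0573.

Step 5 — scale by n: T² = 6 · 0.0573 = 0.3438.

T² ≈ 0.3438


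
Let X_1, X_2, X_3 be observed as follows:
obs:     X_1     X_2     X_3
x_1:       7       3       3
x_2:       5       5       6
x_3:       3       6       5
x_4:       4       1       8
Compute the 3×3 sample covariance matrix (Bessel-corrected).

Step 1 — column means:
  mean(X_1) = (7 + 5 + 3 + 4) / 4 = 19/4 = 4.75
  mean(X_2) = (3 + 5 + 6 + 1) / 4 = 15/4 = 3.75
  mean(X_3) = (3 + 6 + 5 + 8) / 4 = 22/4 = 5.5

Step 2 — sample covariance S[i,j] = (1/(n-1)) · Σ_k (x_{k,i} - mean_i) · (x_{k,j} - mean_j), with n-1 = 3.
  S[X_1,X_1] = ((2.25)·(2.25) + (0.25)·(0.25) + (-1.75)·(-1.75) + (-0.75)·(-0.75)) / 3 = 8.75/3 = 2.9167
  S[X_1,X_2] = ((2.25)·(-0.75) + (0.25)·(1.25) + (-1.75)·(2.25) + (-0.75)·(-2.75)) / 3 = -3.25/3 = -1.0833
  S[X_1,X_3] = ((2.25)·(-2.5) + (0.25)·(0.5) + (-1.75)·(-0.5) + (-0.75)·(2.5)) / 3 = -6.5/3 = -2.1667
  S[X_2,X_2] = ((-0.75)·(-0.75) + (1.25)·(1.25) + (2.25)·(2.25) + (-2.75)·(-2.75)) / 3 = 14.75/3 = 4.9167
  S[X_2,X_3] = ((-0.75)·(-2.5) + (1.25)·(0.5) + (2.25)·(-0.5) + (-2.75)·(2.5)) / 3 = -5.5/3 = -1.8333
  S[X_3,X_3] = ((-2.5)·(-2.5) + (0.5)·(0.5) + (-0.5)·(-0.5) + (2.5)·(2.5)) / 3 = 13/3 = 4.3333

S is symmetric (S[j,i] = S[i,j]). Assembling:

S = [[2.9167, -1.0833, -2.1667],
 [-1.0833, 4.9167, -1.8333],
 [-2.1667, -1.8333, 4.3333]]


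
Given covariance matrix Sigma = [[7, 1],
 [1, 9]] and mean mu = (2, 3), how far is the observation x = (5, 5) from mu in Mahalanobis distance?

Step 1 — centre the observation: (x - mu) = (3, 2).

Step 2 — invert Sigma. det(Sigma) = 7·9 - (1)² = 62.
  Sigma^{-1} = (1/det) · [[d, -b], [-b, a]] = [[0.1452, -0.0161],
 [-0.0161, 0.1129]].

Step 3 — form the quadratic (x - mu)^T · Sigma^{-1} · (x - mu):
  Sigma^{-1} · (x - mu) = (0.4032, 0.1774).
  (x - mu)^T · [Sigma^{-1} · (x - mu)] = (3)·(0.4032) + (2)·(0.1774) = 1.5645.

Step 4 — take square root: d = √(1.5645) ≈ 1.2508.

d(x, mu) = √(1.5645) ≈ 1.2508
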